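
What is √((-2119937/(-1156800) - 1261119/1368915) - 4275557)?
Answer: I*√29782395861500700311010069/2639268120 ≈ 2067.7*I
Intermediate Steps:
√((-2119937/(-1156800) - 1261119/1368915) - 4275557) = √((-2119937*(-1/1156800) - 1261119*1/1368915) - 4275557) = √((2119937/1156800 - 420373/456305) - 4275557) = √(96210073277/105570724800 - 4275557) = √(-451373555203640323/105570724800) = I*√29782395861500700311010069/2639268120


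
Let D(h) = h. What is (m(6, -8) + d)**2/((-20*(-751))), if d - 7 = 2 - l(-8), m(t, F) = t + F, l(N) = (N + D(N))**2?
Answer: 62001/15020 ≈ 4.1279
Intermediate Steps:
l(N) = 4*N**2 (l(N) = (N + N)**2 = (2*N)**2 = 4*N**2)
m(t, F) = F + t
d = -247 (d = 7 + (2 - 4*(-8)**2) = 7 + (2 - 4*64) = 7 + (2 - 1*256) = 7 + (2 - 256) = 7 - 254 = -247)
(m(6, -8) + d)**2/((-20*(-751))) = ((-8 + 6) - 247)**2/((-20*(-751))) = (-2 - 247)**2/15020 = (-249)**2*(1/15020) = 62001*(1/15020) = 62001/15020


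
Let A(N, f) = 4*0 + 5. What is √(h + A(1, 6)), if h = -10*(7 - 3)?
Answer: I*√35 ≈ 5.9161*I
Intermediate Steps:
h = -40 (h = -10*4 = -40)
A(N, f) = 5 (A(N, f) = 0 + 5 = 5)
√(h + A(1, 6)) = √(-40 + 5) = √(-35) = I*√35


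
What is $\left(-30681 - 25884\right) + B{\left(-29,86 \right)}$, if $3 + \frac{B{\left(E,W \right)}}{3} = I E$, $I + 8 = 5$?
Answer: $-56313$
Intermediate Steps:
$I = -3$ ($I = -8 + 5 = -3$)
$B{\left(E,W \right)} = -9 - 9 E$ ($B{\left(E,W \right)} = -9 + 3 \left(- 3 E\right) = -9 - 9 E$)
$\left(-30681 - 25884\right) + B{\left(-29,86 \right)} = \left(-30681 - 25884\right) - -252 = -56565 + \left(-9 + 261\right) = -56565 + 252 = -56313$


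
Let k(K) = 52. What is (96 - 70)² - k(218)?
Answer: 624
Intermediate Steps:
(96 - 70)² - k(218) = (96 - 70)² - 1*52 = 26² - 52 = 676 - 52 = 624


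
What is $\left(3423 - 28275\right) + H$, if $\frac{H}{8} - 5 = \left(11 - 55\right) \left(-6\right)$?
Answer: $-22700$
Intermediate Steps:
$H = 2152$ ($H = 40 + 8 \left(11 - 55\right) \left(-6\right) = 40 + 8 \left(\left(-44\right) \left(-6\right)\right) = 40 + 8 \cdot 264 = 40 + 2112 = 2152$)
$\left(3423 - 28275\right) + H = \left(3423 - 28275\right) + 2152 = -24852 + 2152 = -22700$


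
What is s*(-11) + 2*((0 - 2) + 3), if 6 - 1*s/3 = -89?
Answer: -3133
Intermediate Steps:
s = 285 (s = 18 - 3*(-89) = 18 + 267 = 285)
s*(-11) + 2*((0 - 2) + 3) = 285*(-11) + 2*((0 - 2) + 3) = -3135 + 2*(-2 + 3) = -3135 + 2*1 = -3135 + 2 = -3133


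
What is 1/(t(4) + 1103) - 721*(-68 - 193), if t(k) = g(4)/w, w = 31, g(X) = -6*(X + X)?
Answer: 6425440276/34145 ≈ 1.8818e+5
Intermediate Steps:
g(X) = -12*X
t(k) = -48/31 (t(k) = -12*4/31 = -48*1/31 = -48/31)
1/(t(4) + 1103) - 721*(-68 - 193) = 1/(-48/31 + 1103) - 721*(-68 - 193) = 1/(34145/31) - 721*(-261) = 31/34145 + 188181 = 6425440276/34145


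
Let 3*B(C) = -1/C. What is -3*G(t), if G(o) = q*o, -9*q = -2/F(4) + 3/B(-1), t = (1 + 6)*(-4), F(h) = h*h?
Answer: -497/6 ≈ -82.833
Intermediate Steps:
F(h) = h**2
t = -28 (t = 7*(-4) = -28)
B(C) = -1/(3*C) (B(C) = (-1/C)/3 = -1/(3*C))
q = -71/72 (q = -(-2/(4**2) + 3/((-1/3/(-1))))/9 = -(-2/16 + 3/((-1/3*(-1))))/9 = -(-2*1/16 + 3/(1/3))/9 = -(-1/8 + 3*3)/9 = -(-1/8 + 9)/9 = -1/9*71/8 = -71/72 ≈ -0.98611)
G(o) = -71*o/72
-3*G(t) = -(-71)*(-28)/24 = -3*497/18 = -497/6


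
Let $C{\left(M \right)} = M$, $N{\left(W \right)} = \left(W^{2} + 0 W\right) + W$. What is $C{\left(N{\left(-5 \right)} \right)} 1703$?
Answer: $34060$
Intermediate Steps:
$N{\left(W \right)} = W + W^{2}$ ($N{\left(W \right)} = \left(W^{2} + 0\right) + W = W^{2} + W = W + W^{2}$)
$C{\left(N{\left(-5 \right)} \right)} 1703 = - 5 \left(1 - 5\right) 1703 = \left(-5\right) \left(-4\right) 1703 = 20 \cdot 1703 = 34060$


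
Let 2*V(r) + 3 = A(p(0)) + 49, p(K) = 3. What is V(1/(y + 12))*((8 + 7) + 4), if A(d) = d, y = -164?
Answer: 931/2 ≈ 465.50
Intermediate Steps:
V(r) = 49/2 (V(r) = -3/2 + (3 + 49)/2 = -3/2 + (½)*52 = -3/2 + 26 = 49/2)
V(1/(y + 12))*((8 + 7) + 4) = 49*((8 + 7) + 4)/2 = 49*(15 + 4)/2 = (49/2)*19 = 931/2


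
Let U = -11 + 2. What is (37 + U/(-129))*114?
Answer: 181716/43 ≈ 4226.0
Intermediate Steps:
U = -9
(37 + U/(-129))*114 = (37 - 9/(-129))*114 = (37 - 9*(-1/129))*114 = (37 + 3/43)*114 = (1594/43)*114 = 181716/43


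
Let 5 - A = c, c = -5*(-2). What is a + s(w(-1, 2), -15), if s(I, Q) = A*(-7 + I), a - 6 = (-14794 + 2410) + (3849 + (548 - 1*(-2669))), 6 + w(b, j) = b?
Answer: -5242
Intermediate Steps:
w(b, j) = -6 + b
c = 10
A = -5 (A = 5 - 1*10 = 5 - 10 = -5)
a = -5312 (a = 6 + ((-14794 + 2410) + (3849 + (548 - 1*(-2669)))) = 6 + (-12384 + (3849 + (548 + 2669))) = 6 + (-12384 + (3849 + 3217)) = 6 + (-12384 + 7066) = 6 - 5318 = -5312)
s(I, Q) = 35 - 5*I (s(I, Q) = -5*(-7 + I) = 35 - 5*I)
a + s(w(-1, 2), -15) = -5312 + (35 - 5*(-6 - 1)) = -5312 + (35 - 5*(-7)) = -5312 + (35 + 35) = -5312 + 70 = -5242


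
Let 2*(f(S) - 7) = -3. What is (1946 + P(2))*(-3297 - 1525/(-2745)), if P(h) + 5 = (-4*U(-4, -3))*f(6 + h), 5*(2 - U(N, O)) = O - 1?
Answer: -278790196/45 ≈ -6.1953e+6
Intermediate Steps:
U(N, O) = 11/5 - O/5 (U(N, O) = 2 - (O - 1)/5 = 2 - (-1 + O)/5 = 2 + (1/5 - O/5) = 11/5 - O/5)
f(S) = 11/2 (f(S) = 7 + (1/2)*(-3) = 7 - 3/2 = 11/2)
P(h) = -333/5 (P(h) = -5 - 4*(11/5 - 1/5*(-3))*(11/2) = -5 - 4*(11/5 + 3/5)*(11/2) = -5 - 4*14/5*(11/2) = -5 - 56/5*11/2 = -5 - 308/5 = -333/5)
(1946 + P(2))*(-3297 - 1525/(-2745)) = (1946 - 333/5)*(-3297 - 1525/(-2745)) = 9397*(-3297 - 1525*(-1/2745))/5 = 9397*(-3297 + 5/9)/5 = (9397/5)*(-29668/9) = -278790196/45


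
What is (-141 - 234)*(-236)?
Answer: 88500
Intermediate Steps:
(-141 - 234)*(-236) = -375*(-236) = 88500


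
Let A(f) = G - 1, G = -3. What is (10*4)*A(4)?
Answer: -160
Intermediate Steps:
A(f) = -4 (A(f) = -3 - 1 = -4)
(10*4)*A(4) = (10*4)*(-4) = 40*(-4) = -160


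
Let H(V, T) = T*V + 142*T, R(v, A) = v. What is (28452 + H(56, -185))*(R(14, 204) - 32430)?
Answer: 265098048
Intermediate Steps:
H(V, T) = 142*T + T*V
(28452 + H(56, -185))*(R(14, 204) - 32430) = (28452 - 185*(142 + 56))*(14 - 32430) = (28452 - 185*198)*(-32416) = (28452 - 36630)*(-32416) = -8178*(-32416) = 265098048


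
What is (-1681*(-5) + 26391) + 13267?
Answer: 48063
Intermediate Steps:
(-1681*(-5) + 26391) + 13267 = (8405 + 26391) + 13267 = 34796 + 13267 = 48063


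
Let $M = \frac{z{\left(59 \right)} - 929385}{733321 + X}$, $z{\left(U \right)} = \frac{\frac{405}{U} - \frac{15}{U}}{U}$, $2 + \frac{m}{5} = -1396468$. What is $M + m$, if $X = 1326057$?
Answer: $- \frac{50054339497651095}{7168694818} \approx -6.9824 \cdot 10^{6}$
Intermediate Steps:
$m = -6982350$ ($m = -10 + 5 \left(-1396468\right) = -10 - 6982340 = -6982350$)
$z{\left(U \right)} = \frac{390}{U^{2}}$ ($z{\left(U \right)} = \frac{390 \frac{1}{U}}{U} = \frac{390}{U^{2}}$)
$M = - \frac{3235188795}{7168694818}$ ($M = \frac{\frac{390}{3481} - 929385}{733321 + 1326057} = \frac{390 \cdot \frac{1}{3481} - 929385}{2059378} = \left(\frac{390}{3481} - 929385\right) \frac{1}{2059378} = \left(- \frac{3235188795}{3481}\right) \frac{1}{2059378} = - \frac{3235188795}{7168694818} \approx -0.45129$)
$M + m = - \frac{3235188795}{7168694818} - 6982350 = - \frac{50054339497651095}{7168694818}$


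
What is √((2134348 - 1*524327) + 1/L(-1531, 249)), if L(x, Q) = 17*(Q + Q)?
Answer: √115395286304742/8466 ≈ 1268.9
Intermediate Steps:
L(x, Q) = 34*Q (L(x, Q) = 17*(2*Q) = 34*Q)
√((2134348 - 1*524327) + 1/L(-1531, 249)) = √((2134348 - 1*524327) + 1/(34*249)) = √((2134348 - 524327) + 1/8466) = √(1610021 + 1/8466) = √(13630437787/8466) = √115395286304742/8466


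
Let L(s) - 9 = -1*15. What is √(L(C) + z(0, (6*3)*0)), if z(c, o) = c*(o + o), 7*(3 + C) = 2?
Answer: I*√6 ≈ 2.4495*I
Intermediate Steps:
C = -19/7 (C = -3 + (⅐)*2 = -3 + 2/7 = -19/7 ≈ -2.7143)
z(c, o) = 2*c*o (z(c, o) = c*(2*o) = 2*c*o)
L(s) = -6 (L(s) = 9 - 1*15 = 9 - 15 = -6)
√(L(C) + z(0, (6*3)*0)) = √(-6 + 2*0*((6*3)*0)) = √(-6 + 2*0*(18*0)) = √(-6 + 2*0*0) = √(-6 + 0) = √(-6) = I*√6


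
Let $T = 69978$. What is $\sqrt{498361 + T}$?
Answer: $\sqrt{568339} \approx 753.88$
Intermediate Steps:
$\sqrt{498361 + T} = \sqrt{498361 + 69978} = \sqrt{568339}$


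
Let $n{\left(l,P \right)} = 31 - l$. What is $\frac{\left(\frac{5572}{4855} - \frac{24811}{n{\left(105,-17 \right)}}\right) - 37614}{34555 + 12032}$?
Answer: $- \frac{4464237349}{5579103830} \approx -0.80017$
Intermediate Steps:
$\frac{\left(\frac{5572}{4855} - \frac{24811}{n{\left(105,-17 \right)}}\right) - 37614}{34555 + 12032} = \frac{\left(\frac{5572}{4855} - \frac{24811}{31 - 105}\right) - 37614}{34555 + 12032} = \frac{\left(5572 \cdot \frac{1}{4855} - \frac{24811}{31 - 105}\right) - 37614}{46587} = \left(\left(\frac{5572}{4855} - \frac{24811}{-74}\right) - 37614\right) \frac{1}{46587} = \left(\left(\frac{5572}{4855} - - \frac{24811}{74}\right) - 37614\right) \frac{1}{46587} = \left(\left(\frac{5572}{4855} + \frac{24811}{74}\right) - 37614\right) \frac{1}{46587} = \left(\frac{120869733}{359270} - 37614\right) \frac{1}{46587} = \left(- \frac{13392712047}{359270}\right) \frac{1}{46587} = - \frac{4464237349}{5579103830}$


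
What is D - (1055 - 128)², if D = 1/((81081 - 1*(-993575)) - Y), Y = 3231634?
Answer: -1853553747763/2156978 ≈ -8.5933e+5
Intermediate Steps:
D = -1/2156978 (D = 1/((81081 - 1*(-993575)) - 1*3231634) = 1/((81081 + 993575) - 3231634) = 1/(1074656 - 3231634) = 1/(-2156978) = -1/2156978 ≈ -4.6361e-7)
D - (1055 - 128)² = -1/2156978 - (1055 - 128)² = -1/2156978 - 1*927² = -1/2156978 - 1*859329 = -1/2156978 - 859329 = -1853553747763/2156978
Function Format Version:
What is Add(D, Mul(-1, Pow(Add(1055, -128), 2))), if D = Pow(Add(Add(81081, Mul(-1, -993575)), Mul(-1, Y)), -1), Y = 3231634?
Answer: Rational(-1853553747763, 2156978) ≈ -8.5933e+5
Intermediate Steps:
D = Rational(-1, 2156978) (D = Pow(Add(Add(81081, Mul(-1, -993575)), Mul(-1, 3231634)), -1) = Pow(Add(Add(81081, 993575), -3231634), -1) = Pow(Add(1074656, -3231634), -1) = Pow(-2156978, -1) = Rational(-1, 2156978) ≈ -4.6361e-7)
Add(D, Mul(-1, Pow(Add(1055, -128), 2))) = Add(Rational(-1, 2156978), Mul(-1, Pow(Add(1055, -128), 2))) = Add(Rational(-1, 2156978), Mul(-1, Pow(927, 2))) = Add(Rational(-1, 2156978), Mul(-1, 859329)) = Add(Rational(-1, 2156978), -859329) = Rational(-1853553747763, 2156978)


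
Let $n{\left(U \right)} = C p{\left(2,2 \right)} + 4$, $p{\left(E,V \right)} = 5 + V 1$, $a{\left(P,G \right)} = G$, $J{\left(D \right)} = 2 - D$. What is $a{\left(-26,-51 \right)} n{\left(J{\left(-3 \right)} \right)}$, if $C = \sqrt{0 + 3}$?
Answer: $-204 - 357 \sqrt{3} \approx -822.34$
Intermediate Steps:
$C = \sqrt{3} \approx 1.732$
$p{\left(E,V \right)} = 5 + V$
$n{\left(U \right)} = 4 + 7 \sqrt{3}$ ($n{\left(U \right)} = \sqrt{3} \left(5 + 2\right) + 4 = \sqrt{3} \cdot 7 + 4 = 7 \sqrt{3} + 4 = 4 + 7 \sqrt{3}$)
$a{\left(-26,-51 \right)} n{\left(J{\left(-3 \right)} \right)} = - 51 \left(4 + 7 \sqrt{3}\right) = -204 - 357 \sqrt{3}$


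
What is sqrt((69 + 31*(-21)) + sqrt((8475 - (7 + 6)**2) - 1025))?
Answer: sqrt(-582 + 3*sqrt(809)) ≈ 22.286*I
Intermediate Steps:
sqrt((69 + 31*(-21)) + sqrt((8475 - (7 + 6)**2) - 1025)) = sqrt((69 - 651) + sqrt((8475 - 1*13**2) - 1025)) = sqrt(-582 + sqrt((8475 - 1*169) - 1025)) = sqrt(-582 + sqrt((8475 - 169) - 1025)) = sqrt(-582 + sqrt(8306 - 1025)) = sqrt(-582 + sqrt(7281)) = sqrt(-582 + 3*sqrt(809))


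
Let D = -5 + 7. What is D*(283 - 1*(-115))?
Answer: 796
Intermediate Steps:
D = 2
D*(283 - 1*(-115)) = 2*(283 - 1*(-115)) = 2*(283 + 115) = 2*398 = 796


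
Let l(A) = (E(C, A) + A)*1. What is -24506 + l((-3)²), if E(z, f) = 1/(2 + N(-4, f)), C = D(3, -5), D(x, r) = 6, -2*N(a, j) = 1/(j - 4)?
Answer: -465433/19 ≈ -24496.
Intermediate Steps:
N(a, j) = -1/(2*(-4 + j)) (N(a, j) = -1/(2*(j - 4)) = -1/(2*(-4 + j)))
C = 6
E(z, f) = 1/(2 - 1/(-8 + 2*f))
l(A) = A + 2*(-4 + A)/(-17 + 4*A) (l(A) = (2*(-4 + A)/(-17 + 4*A) + A)*1 = (A + 2*(-4 + A)/(-17 + 4*A))*1 = A + 2*(-4 + A)/(-17 + 4*A))
-24506 + l((-3)²) = -24506 + (-8 - 15*(-3)² + 4*((-3)²)²)/(-17 + 4*(-3)²) = -24506 + (-8 - 15*9 + 4*9²)/(-17 + 4*9) = -24506 + (-8 - 135 + 4*81)/(-17 + 36) = -24506 + (-8 - 135 + 324)/19 = -24506 + (1/19)*181 = -24506 + 181/19 = -465433/19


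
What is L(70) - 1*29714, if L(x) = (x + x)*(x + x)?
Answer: -10114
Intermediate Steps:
L(x) = 4*x² (L(x) = (2*x)*(2*x) = 4*x²)
L(70) - 1*29714 = 4*70² - 1*29714 = 4*4900 - 29714 = 19600 - 29714 = -10114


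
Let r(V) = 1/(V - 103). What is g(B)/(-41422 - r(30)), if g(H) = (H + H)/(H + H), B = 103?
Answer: -73/3023805 ≈ -2.4142e-5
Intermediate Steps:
g(H) = 1 (g(H) = (2*H)/((2*H)) = (2*H)*(1/(2*H)) = 1)
r(V) = 1/(-103 + V)
g(B)/(-41422 - r(30)) = 1/(-41422 - 1/(-103 + 30)) = 1/(-41422 - 1/(-73)) = 1/(-41422 - 1*(-1/73)) = 1/(-41422 + 1/73) = 1/(-3023805/73) = 1*(-73/3023805) = -73/3023805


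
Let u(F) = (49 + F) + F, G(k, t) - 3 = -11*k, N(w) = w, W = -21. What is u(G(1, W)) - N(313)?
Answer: -280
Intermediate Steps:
G(k, t) = 3 - 11*k
u(F) = 49 + 2*F
u(G(1, W)) - N(313) = (49 + 2*(3 - 11*1)) - 1*313 = (49 + 2*(3 - 11)) - 313 = (49 + 2*(-8)) - 313 = (49 - 16) - 313 = 33 - 313 = -280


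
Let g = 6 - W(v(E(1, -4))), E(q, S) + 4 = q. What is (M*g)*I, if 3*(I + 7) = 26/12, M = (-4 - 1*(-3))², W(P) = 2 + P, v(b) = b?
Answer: -791/18 ≈ -43.944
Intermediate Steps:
E(q, S) = -4 + q
M = 1 (M = (-4 + 3)² = (-1)² = 1)
I = -113/18 (I = -7 + (26/12)/3 = -7 + (26*(1/12))/3 = -7 + (⅓)*(13/6) = -7 + 13/18 = -113/18 ≈ -6.2778)
g = 7 (g = 6 - (2 + (-4 + 1)) = 6 - (2 - 3) = 6 - 1*(-1) = 6 + 1 = 7)
(M*g)*I = (1*7)*(-113/18) = 7*(-113/18) = -791/18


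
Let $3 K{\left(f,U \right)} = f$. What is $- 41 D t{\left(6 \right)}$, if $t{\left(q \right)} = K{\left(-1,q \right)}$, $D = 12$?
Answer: $164$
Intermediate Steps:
$K{\left(f,U \right)} = \frac{f}{3}$
$t{\left(q \right)} = - \frac{1}{3}$ ($t{\left(q \right)} = \frac{1}{3} \left(-1\right) = - \frac{1}{3}$)
$- 41 D t{\left(6 \right)} = \left(-41\right) 12 \left(- \frac{1}{3}\right) = \left(-492\right) \left(- \frac{1}{3}\right) = 164$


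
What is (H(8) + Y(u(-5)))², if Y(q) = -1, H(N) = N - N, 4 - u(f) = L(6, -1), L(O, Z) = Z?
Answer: 1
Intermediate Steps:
u(f) = 5 (u(f) = 4 - 1*(-1) = 4 + 1 = 5)
H(N) = 0
(H(8) + Y(u(-5)))² = (0 - 1)² = (-1)² = 1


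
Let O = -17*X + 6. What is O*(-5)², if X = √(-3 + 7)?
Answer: -700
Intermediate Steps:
X = 2 (X = √4 = 2)
O = -28 (O = -17*2 + 6 = -34 + 6 = -28)
O*(-5)² = -28*(-5)² = -28*25 = -700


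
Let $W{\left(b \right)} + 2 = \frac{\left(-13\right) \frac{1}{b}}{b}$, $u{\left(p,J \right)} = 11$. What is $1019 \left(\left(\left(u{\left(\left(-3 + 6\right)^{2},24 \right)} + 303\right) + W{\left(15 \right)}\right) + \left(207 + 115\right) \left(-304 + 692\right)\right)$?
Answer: $\frac{28716221953}{225} \approx 1.2763 \cdot 10^{8}$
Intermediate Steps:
$W{\left(b \right)} = -2 - \frac{13}{b^{2}}$ ($W{\left(b \right)} = -2 + \frac{\left(-13\right) \frac{1}{b}}{b} = -2 - \frac{13}{b^{2}}$)
$1019 \left(\left(\left(u{\left(\left(-3 + 6\right)^{2},24 \right)} + 303\right) + W{\left(15 \right)}\right) + \left(207 + 115\right) \left(-304 + 692\right)\right) = 1019 \left(\left(\left(11 + 303\right) - \left(2 + \frac{13}{225}\right)\right) + \left(207 + 115\right) \left(-304 + 692\right)\right) = 1019 \left(\left(314 - \frac{463}{225}\right) + 322 \cdot 388\right) = 1019 \left(\left(314 - \frac{463}{225}\right) + 124936\right) = 1019 \left(\frac{70187}{225} + 124936\right) = 1019 \cdot \frac{28180787}{225} = \frac{28716221953}{225}$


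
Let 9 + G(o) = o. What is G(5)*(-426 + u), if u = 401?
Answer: 100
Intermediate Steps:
G(o) = -9 + o
G(5)*(-426 + u) = (-9 + 5)*(-426 + 401) = -4*(-25) = 100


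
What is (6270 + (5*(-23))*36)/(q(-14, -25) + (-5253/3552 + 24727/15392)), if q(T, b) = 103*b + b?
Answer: -8196240/10004309 ≈ -0.81927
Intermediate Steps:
q(T, b) = 104*b
(6270 + (5*(-23))*36)/(q(-14, -25) + (-5253/3552 + 24727/15392)) = (6270 + (5*(-23))*36)/(104*(-25) + (-5253/3552 + 24727/15392)) = (6270 - 115*36)/(-2600 + (-5253*1/3552 + 24727*(1/15392))) = (6270 - 4140)/(-2600 + (-1751/1184 + 24727/15392)) = 2130/(-2600 + 491/3848) = 2130/(-10004309/3848) = 2130*(-3848/10004309) = -8196240/10004309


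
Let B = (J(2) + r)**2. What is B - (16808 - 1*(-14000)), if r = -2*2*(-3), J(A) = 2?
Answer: -30612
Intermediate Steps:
r = 12 (r = -4*(-3) = 12)
B = 196 (B = (2 + 12)**2 = 14**2 = 196)
B - (16808 - 1*(-14000)) = 196 - (16808 - 1*(-14000)) = 196 - (16808 + 14000) = 196 - 1*30808 = 196 - 30808 = -30612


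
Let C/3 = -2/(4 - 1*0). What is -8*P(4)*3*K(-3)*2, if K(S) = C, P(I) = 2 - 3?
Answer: -72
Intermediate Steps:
P(I) = -1
C = -3/2 (C = 3*(-2/(4 - 1*0)) = 3*(-2/(4 + 0)) = 3*(-2/4) = 3*(-2*1/4) = 3*(-1/2) = -3/2 ≈ -1.5000)
K(S) = -3/2
-8*P(4)*3*K(-3)*2 = -8*(-1*3)*(-3)/2*2 = -(-24)*(-3)/2*2 = -8*9/2*2 = -36*2 = -72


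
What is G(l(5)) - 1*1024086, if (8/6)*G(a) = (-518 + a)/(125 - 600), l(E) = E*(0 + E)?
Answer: -1945761921/1900 ≈ -1.0241e+6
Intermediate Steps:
l(E) = E² (l(E) = E*E = E²)
G(a) = 777/950 - 3*a/1900 (G(a) = 3*((-518 + a)/(125 - 600))/4 = 3*((-518 + a)/(-475))/4 = 3*((-518 + a)*(-1/475))/4 = 3*(518/475 - a/475)/4 = 777/950 - 3*a/1900)
G(l(5)) - 1*1024086 = (777/950 - 3/1900*5²) - 1*1024086 = (777/950 - 3/1900*25) - 1024086 = (777/950 - 3/76) - 1024086 = 1479/1900 - 1024086 = -1945761921/1900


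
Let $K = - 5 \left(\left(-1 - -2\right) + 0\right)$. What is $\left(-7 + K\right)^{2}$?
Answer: $144$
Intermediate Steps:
$K = -5$ ($K = - 5 \left(\left(-1 + 2\right) + 0\right) = - 5 \left(1 + 0\right) = \left(-5\right) 1 = -5$)
$\left(-7 + K\right)^{2} = \left(-7 - 5\right)^{2} = \left(-12\right)^{2} = 144$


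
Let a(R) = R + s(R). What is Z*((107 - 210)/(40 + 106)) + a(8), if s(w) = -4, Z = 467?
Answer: -47517/146 ≈ -325.46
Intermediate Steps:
a(R) = -4 + R (a(R) = R - 4 = -4 + R)
Z*((107 - 210)/(40 + 106)) + a(8) = 467*((107 - 210)/(40 + 106)) + (-4 + 8) = 467*(-103/146) + 4 = -48101/146 + 4 = -47517/146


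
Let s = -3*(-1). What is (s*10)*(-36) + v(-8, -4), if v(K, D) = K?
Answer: -1088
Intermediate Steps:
s = 3
(s*10)*(-36) + v(-8, -4) = (3*10)*(-36) - 8 = 30*(-36) - 8 = -1080 - 8 = -1088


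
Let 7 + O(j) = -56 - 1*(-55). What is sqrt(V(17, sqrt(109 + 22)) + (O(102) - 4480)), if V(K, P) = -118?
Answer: 7*I*sqrt(94) ≈ 67.868*I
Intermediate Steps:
O(j) = -8 (O(j) = -7 + (-56 - 1*(-55)) = -7 + (-56 + 55) = -7 - 1 = -8)
sqrt(V(17, sqrt(109 + 22)) + (O(102) - 4480)) = sqrt(-118 + (-8 - 4480)) = sqrt(-118 - 4488) = sqrt(-4606) = 7*I*sqrt(94)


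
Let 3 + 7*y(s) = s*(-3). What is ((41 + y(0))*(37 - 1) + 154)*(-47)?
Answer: -531194/7 ≈ -75885.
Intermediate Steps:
y(s) = -3/7 - 3*s/7 (y(s) = -3/7 + (s*(-3))/7 = -3/7 + (-3*s)/7 = -3/7 - 3*s/7)
((41 + y(0))*(37 - 1) + 154)*(-47) = ((41 + (-3/7 - 3/7*0))*(37 - 1) + 154)*(-47) = ((41 + (-3/7 + 0))*36 + 154)*(-47) = ((41 - 3/7)*36 + 154)*(-47) = ((284/7)*36 + 154)*(-47) = (10224/7 + 154)*(-47) = (11302/7)*(-47) = -531194/7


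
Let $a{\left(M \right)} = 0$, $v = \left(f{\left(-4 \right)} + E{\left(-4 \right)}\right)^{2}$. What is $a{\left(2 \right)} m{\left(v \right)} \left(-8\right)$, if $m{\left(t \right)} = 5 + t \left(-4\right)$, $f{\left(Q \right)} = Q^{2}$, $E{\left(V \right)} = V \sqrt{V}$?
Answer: $0$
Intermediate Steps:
$E{\left(V \right)} = V^{\frac{3}{2}}$
$v = \left(16 - 8 i\right)^{2}$ ($v = \left(\left(-4\right)^{2} + \left(-4\right)^{\frac{3}{2}}\right)^{2} = \left(16 - 8 i\right)^{2} \approx 192.0 - 256.0 i$)
$m{\left(t \right)} = 5 - 4 t$
$a{\left(2 \right)} m{\left(v \right)} \left(-8\right) = 0 \left(5 - 4 \left(192 - 256 i\right)\right) \left(-8\right) = 0 \left(5 - \left(768 - 1024 i\right)\right) \left(-8\right) = 0 \left(-763 + 1024 i\right) \left(-8\right) = 0 \left(-8\right) = 0$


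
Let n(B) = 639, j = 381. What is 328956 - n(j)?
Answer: 328317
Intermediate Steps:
328956 - n(j) = 328956 - 1*639 = 328956 - 639 = 328317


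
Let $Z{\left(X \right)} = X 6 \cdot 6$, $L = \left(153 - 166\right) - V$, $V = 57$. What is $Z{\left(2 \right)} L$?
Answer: $-5040$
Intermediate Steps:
$L = -70$ ($L = \left(153 - 166\right) - 57 = -13 - 57 = -70$)
$Z{\left(X \right)} = 36 X$ ($Z{\left(X \right)} = 6 X 6 = 36 X$)
$Z{\left(2 \right)} L = 36 \cdot 2 \left(-70\right) = 72 \left(-70\right) = -5040$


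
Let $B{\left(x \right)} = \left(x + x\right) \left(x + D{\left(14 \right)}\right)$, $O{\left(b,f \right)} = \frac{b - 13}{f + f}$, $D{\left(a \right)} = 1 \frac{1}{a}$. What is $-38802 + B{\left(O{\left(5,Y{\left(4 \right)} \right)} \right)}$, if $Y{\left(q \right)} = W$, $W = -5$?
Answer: $- \frac{6790106}{175} \approx -38801.0$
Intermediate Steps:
$Y{\left(q \right)} = -5$
$D{\left(a \right)} = \frac{1}{a}$
$O{\left(b,f \right)} = \frac{-13 + b}{2 f}$
$B{\left(x \right)} = 2 x \left(\frac{1}{14} + x\right)$ ($B{\left(x \right)} = \left(x + x\right) \left(x + \frac{1}{14}\right) = 2 x \left(x + \frac{1}{14}\right) = 2 x \left(\frac{1}{14} + x\right)$)
$-38802 + B{\left(O{\left(5,Y{\left(4 \right)} \right)} \right)} = -38802 + \frac{\frac{-13 + 5}{2 \left(-5\right)} \left(1 + 14 \frac{-13 + 5}{2 \left(-5\right)}\right)}{7} = -38802 + \frac{\frac{1}{2} \left(- \frac{1}{5}\right) \left(-8\right) \left(1 + 14 \cdot \frac{1}{2} \left(- \frac{1}{5}\right) \left(-8\right)\right)}{7} = -38802 + \frac{1}{7} \cdot \frac{4}{5} \left(1 + 14 \cdot \frac{4}{5}\right) = -38802 + \frac{1}{7} \cdot \frac{4}{5} \left(1 + \frac{56}{5}\right) = -38802 + \frac{1}{7} \cdot \frac{4}{5} \cdot \frac{61}{5} = -38802 + \frac{244}{175} = - \frac{6790106}{175}$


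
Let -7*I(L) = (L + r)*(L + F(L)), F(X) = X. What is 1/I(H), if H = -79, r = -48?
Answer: -7/20066 ≈ -0.00034885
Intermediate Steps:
I(L) = -2*L*(-48 + L)/7 (I(L) = -(L - 48)*(L + L)/7 = -(-48 + L)*2*L/7 = -2*L*(-48 + L)/7)
1/I(H) = 1/((2/7)*(-79)*(48 - 1*(-79))) = 1/((2/7)*(-79)*(48 + 79)) = 1/((2/7)*(-79)*127) = 1/(-20066/7) = -7/20066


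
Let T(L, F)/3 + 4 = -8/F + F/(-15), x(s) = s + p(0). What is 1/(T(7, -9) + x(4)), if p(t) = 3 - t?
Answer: -15/8 ≈ -1.8750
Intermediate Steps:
x(s) = 3 + s (x(s) = s + (3 - 1*0) = s + (3 + 0) = s + 3 = 3 + s)
T(L, F) = -12 - 24/F - F/5 (T(L, F) = -12 + 3*(-8/F + F/(-15)) = -12 + 3*(-8/F + F*(-1/15)) = -12 + 3*(-8/F - F/15) = -12 + (-24/F - F/5) = -12 - 24/F - F/5)
1/(T(7, -9) + x(4)) = 1/((-12 - 24/(-9) - ⅕*(-9)) + (3 + 4)) = 1/((-12 - 24*(-⅑) + 9/5) + 7) = 1/((-12 + 8/3 + 9/5) + 7) = 1/(-113/15 + 7) = 1/(-8/15) = -15/8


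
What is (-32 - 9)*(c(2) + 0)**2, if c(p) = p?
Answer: -164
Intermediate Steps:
(-32 - 9)*(c(2) + 0)**2 = (-32 - 9)*(2 + 0)**2 = -41*2**2 = -41*4 = -164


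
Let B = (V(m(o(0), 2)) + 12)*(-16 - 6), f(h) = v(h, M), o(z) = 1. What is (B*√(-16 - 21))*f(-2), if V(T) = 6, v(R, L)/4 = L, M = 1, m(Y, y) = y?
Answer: -1584*I*√37 ≈ -9635.1*I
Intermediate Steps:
v(R, L) = 4*L
f(h) = 4 (f(h) = 4*1 = 4)
B = -396 (B = (6 + 12)*(-16 - 6) = 18*(-22) = -396)
(B*√(-16 - 21))*f(-2) = -396*√(-16 - 21)*4 = -396*I*√37*4 = -1584*I*√37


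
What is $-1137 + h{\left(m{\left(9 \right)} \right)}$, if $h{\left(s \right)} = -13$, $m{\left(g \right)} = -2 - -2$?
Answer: $-1150$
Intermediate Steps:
$m{\left(g \right)} = 0$ ($m{\left(g \right)} = -2 + 2 = 0$)
$-1137 + h{\left(m{\left(9 \right)} \right)} = -1137 - 13 = -1150$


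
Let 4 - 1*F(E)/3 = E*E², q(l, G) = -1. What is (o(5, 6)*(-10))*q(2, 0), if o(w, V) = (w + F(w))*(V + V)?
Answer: -42960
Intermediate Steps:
F(E) = 12 - 3*E³ (F(E) = 12 - 3*E*E² = 12 - 3*E³)
o(w, V) = 2*V*(12 + w - 3*w³) (o(w, V) = (w + (12 - 3*w³))*(V + V) = (12 + w - 3*w³)*(2*V) = 2*V*(12 + w - 3*w³))
(o(5, 6)*(-10))*q(2, 0) = ((2*6*(12 + 5 - 3*5³))*(-10))*(-1) = ((2*6*(12 + 5 - 3*125))*(-10))*(-1) = ((2*6*(12 + 5 - 375))*(-10))*(-1) = ((2*6*(-358))*(-10))*(-1) = -4296*(-10)*(-1) = 42960*(-1) = -42960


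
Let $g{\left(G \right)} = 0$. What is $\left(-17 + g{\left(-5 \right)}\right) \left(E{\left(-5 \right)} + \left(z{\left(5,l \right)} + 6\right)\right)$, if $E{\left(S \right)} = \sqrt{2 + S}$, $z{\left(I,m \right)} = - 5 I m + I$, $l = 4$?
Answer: $1513 - 17 i \sqrt{3} \approx 1513.0 - 29.445 i$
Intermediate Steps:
$z{\left(I,m \right)} = I - 5 I m$ ($z{\left(I,m \right)} = - 5 I m + I = I - 5 I m$)
$\left(-17 + g{\left(-5 \right)}\right) \left(E{\left(-5 \right)} + \left(z{\left(5,l \right)} + 6\right)\right) = \left(-17 + 0\right) \left(\sqrt{2 - 5} + \left(5 \left(1 - 20\right) + 6\right)\right) = - 17 \left(\sqrt{-3} + \left(5 \left(1 - 20\right) + 6\right)\right) = - 17 \left(i \sqrt{3} + \left(5 \left(-19\right) + 6\right)\right) = - 17 \left(i \sqrt{3} + \left(-95 + 6\right)\right) = - 17 \left(i \sqrt{3} - 89\right) = - 17 \left(-89 + i \sqrt{3}\right) = 1513 - 17 i \sqrt{3}$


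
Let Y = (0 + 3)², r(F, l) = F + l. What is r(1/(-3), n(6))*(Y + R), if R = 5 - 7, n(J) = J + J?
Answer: 245/3 ≈ 81.667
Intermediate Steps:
n(J) = 2*J
Y = 9 (Y = 3² = 9)
R = -2
r(1/(-3), n(6))*(Y + R) = (1/(-3) + 2*6)*(9 - 2) = (-⅓ + 12)*7 = (35/3)*7 = 245/3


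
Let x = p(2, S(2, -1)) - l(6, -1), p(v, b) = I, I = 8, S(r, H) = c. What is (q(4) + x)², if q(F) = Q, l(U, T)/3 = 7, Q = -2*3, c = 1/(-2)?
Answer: 361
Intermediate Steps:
c = -½ ≈ -0.50000
Q = -6
S(r, H) = -½
l(U, T) = 21 (l(U, T) = 3*7 = 21)
q(F) = -6
p(v, b) = 8
x = -13 (x = 8 - 1*21 = 8 - 21 = -13)
(q(4) + x)² = (-6 - 13)² = (-19)² = 361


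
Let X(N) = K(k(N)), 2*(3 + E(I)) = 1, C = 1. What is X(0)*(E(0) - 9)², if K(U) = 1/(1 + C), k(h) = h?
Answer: 529/8 ≈ 66.125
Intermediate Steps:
E(I) = -5/2 (E(I) = -3 + (½)*1 = -3 + ½ = -5/2)
K(U) = ½ (K(U) = 1/(1 + 1) = 1/2 = ½)
X(N) = ½
X(0)*(E(0) - 9)² = (-5/2 - 9)²/2 = (-23/2)²/2 = (½)*(529/4) = 529/8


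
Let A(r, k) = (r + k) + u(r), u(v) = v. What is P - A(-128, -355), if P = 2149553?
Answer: 2150164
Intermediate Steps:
A(r, k) = k + 2*r (A(r, k) = (r + k) + r = (k + r) + r = k + 2*r)
P - A(-128, -355) = 2149553 - (-355 + 2*(-128)) = 2149553 - (-355 - 256) = 2149553 - 1*(-611) = 2149553 + 611 = 2150164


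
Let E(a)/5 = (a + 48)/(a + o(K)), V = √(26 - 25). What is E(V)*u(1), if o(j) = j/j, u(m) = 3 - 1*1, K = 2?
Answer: 245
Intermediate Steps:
u(m) = 2 (u(m) = 3 - 1 = 2)
o(j) = 1
V = 1 (V = √1 = 1)
E(a) = 5*(48 + a)/(1 + a) (E(a) = 5*((a + 48)/(a + 1)) = 5*((48 + a)/(1 + a)) = 5*(48 + a)/(1 + a))
E(V)*u(1) = (5*(48 + 1)/(1 + 1))*2 = (5*49/2)*2 = (5*(½)*49)*2 = (245/2)*2 = 245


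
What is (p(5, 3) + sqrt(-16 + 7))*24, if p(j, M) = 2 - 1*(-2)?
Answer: 96 + 72*I ≈ 96.0 + 72.0*I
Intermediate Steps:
p(j, M) = 4 (p(j, M) = 2 + 2 = 4)
(p(5, 3) + sqrt(-16 + 7))*24 = (4 + sqrt(-16 + 7))*24 = (4 + sqrt(-9))*24 = (4 + 3*I)*24 = 96 + 72*I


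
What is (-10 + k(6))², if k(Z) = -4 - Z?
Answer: 400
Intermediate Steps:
(-10 + k(6))² = (-10 + (-4 - 1*6))² = (-10 + (-4 - 6))² = (-10 - 10)² = (-20)² = 400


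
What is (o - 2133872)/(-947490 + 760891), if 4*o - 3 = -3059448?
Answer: 1656419/106628 ≈ 15.535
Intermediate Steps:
o = -3059445/4 (o = ¾ + (¼)*(-3059448) = ¾ - 764862 = -3059445/4 ≈ -7.6486e+5)
(o - 2133872)/(-947490 + 760891) = (-3059445/4 - 2133872)/(-947490 + 760891) = -11594933/4/(-186599) = -11594933/4*(-1/186599) = 1656419/106628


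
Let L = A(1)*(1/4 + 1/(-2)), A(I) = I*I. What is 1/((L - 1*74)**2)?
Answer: 16/88209 ≈ 0.00018139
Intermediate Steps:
A(I) = I**2
L = -1/4 (L = 1**2*(1/4 + 1/(-2)) = 1*(1*(1/4) + 1*(-1/2)) = 1*(1/4 - 1/2) = 1*(-1/4) = -1/4 ≈ -0.25000)
1/((L - 1*74)**2) = 1/((-1/4 - 1*74)**2) = 1/((-1/4 - 74)**2) = 1/((-297/4)**2) = 1/(88209/16) = 16/88209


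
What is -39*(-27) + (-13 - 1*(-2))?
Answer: 1042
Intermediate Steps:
-39*(-27) + (-13 - 1*(-2)) = 1053 + (-13 + 2) = 1053 - 11 = 1042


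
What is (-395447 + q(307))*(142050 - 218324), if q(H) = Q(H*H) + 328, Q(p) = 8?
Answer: 30136696414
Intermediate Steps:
q(H) = 336 (q(H) = 8 + 328 = 336)
(-395447 + q(307))*(142050 - 218324) = (-395447 + 336)*(142050 - 218324) = -395111*(-76274) = 30136696414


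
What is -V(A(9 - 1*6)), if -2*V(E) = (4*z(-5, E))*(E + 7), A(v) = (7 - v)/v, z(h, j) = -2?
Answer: -100/3 ≈ -33.333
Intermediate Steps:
A(v) = (7 - v)/v
V(E) = 28 + 4*E (V(E) = -4*(-2)*(E + 7)/2 = -(-4)*(7 + E) = -(-56 - 8*E)/2 = 28 + 4*E)
-V(A(9 - 1*6)) = -(28 + 4*((7 - (9 - 1*6))/(9 - 1*6))) = -(28 + 4*((7 - (9 - 6))/(9 - 6))) = -(28 + 4*((7 - 1*3)/3)) = -(28 + 4*((7 - 3)/3)) = -(28 + 4*((⅓)*4)) = -(28 + 4*(4/3)) = -(28 + 16/3) = -1*100/3 = -100/3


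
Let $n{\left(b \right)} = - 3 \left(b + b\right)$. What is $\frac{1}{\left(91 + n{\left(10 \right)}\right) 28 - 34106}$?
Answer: $- \frac{1}{33238} \approx -3.0086 \cdot 10^{-5}$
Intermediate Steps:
$n{\left(b \right)} = - 6 b$ ($n{\left(b \right)} = - 3 \cdot 2 b = - 6 b$)
$\frac{1}{\left(91 + n{\left(10 \right)}\right) 28 - 34106} = \frac{1}{\left(91 - 60\right) 28 - 34106} = \frac{1}{31 \cdot 28 - 34106} = \frac{1}{868 - 34106} = \frac{1}{-33238} = - \frac{1}{33238}$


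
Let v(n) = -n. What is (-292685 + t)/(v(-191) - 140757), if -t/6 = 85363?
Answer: 804863/140566 ≈ 5.7259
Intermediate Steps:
t = -512178 (t = -6*85363 = -512178)
(-292685 + t)/(v(-191) - 140757) = (-292685 - 512178)/(-1*(-191) - 140757) = -804863/(191 - 140757) = -804863/(-140566) = -804863*(-1/140566) = 804863/140566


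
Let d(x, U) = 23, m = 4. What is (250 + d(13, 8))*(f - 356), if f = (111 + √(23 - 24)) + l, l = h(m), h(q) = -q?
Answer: -67977 + 273*I ≈ -67977.0 + 273.0*I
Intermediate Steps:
l = -4 (l = -1*4 = -4)
f = 107 + I (f = (111 + √(23 - 24)) - 4 = (111 + √(-1)) - 4 = (111 + I) - 4 = 107 + I ≈ 107.0 + 1.0*I)
(250 + d(13, 8))*(f - 356) = (250 + 23)*((107 + I) - 356) = 273*(-249 + I) = -67977 + 273*I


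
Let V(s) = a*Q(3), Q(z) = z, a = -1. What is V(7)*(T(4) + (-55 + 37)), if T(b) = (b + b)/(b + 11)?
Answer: 262/5 ≈ 52.400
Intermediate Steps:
T(b) = 2*b/(11 + b) (T(b) = (2*b)/(11 + b) = 2*b/(11 + b))
V(s) = -3 (V(s) = -1*3 = -3)
V(7)*(T(4) + (-55 + 37)) = -3*(2*4/(11 + 4) + (-55 + 37)) = -3*(2*4/15 - 18) = -3*(2*4*(1/15) - 18) = -3*(8/15 - 18) = -3*(-262/15) = 262/5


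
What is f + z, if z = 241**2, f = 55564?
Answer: 113645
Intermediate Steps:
z = 58081
f + z = 55564 + 58081 = 113645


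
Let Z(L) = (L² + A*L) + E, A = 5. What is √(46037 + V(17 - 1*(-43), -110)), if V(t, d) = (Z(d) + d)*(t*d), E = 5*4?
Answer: I*√75589963 ≈ 8694.3*I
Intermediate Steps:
E = 20
Z(L) = 20 + L² + 5*L (Z(L) = (L² + 5*L) + 20 = 20 + L² + 5*L)
V(t, d) = d*t*(20 + d² + 6*d) (V(t, d) = ((20 + d² + 5*d) + d)*(t*d) = (20 + d² + 6*d)*(d*t) = d*t*(20 + d² + 6*d))
√(46037 + V(17 - 1*(-43), -110)) = √(46037 - 110*(17 - 1*(-43))*(20 + (-110)² + 6*(-110))) = √(46037 - 110*(17 + 43)*(20 + 12100 - 660)) = √(46037 - 110*60*11460) = √(46037 - 75636000) = √(-75589963) = I*√75589963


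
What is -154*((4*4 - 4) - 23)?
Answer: 1694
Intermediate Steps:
-154*((4*4 - 4) - 23) = -154*((16 - 4) - 23) = -154*(12 - 23) = -154*(-11) = 1694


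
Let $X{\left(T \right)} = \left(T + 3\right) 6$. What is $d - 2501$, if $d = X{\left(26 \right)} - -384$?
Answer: $-1943$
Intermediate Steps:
$X{\left(T \right)} = 18 + 6 T$ ($X{\left(T \right)} = \left(3 + T\right) 6 = 18 + 6 T$)
$d = 558$ ($d = \left(18 + 6 \cdot 26\right) - -384 = \left(18 + 156\right) + 384 = 174 + 384 = 558$)
$d - 2501 = 558 - 2501 = -1943$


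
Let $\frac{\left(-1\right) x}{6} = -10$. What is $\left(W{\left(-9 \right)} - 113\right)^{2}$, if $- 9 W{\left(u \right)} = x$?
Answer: $\frac{128881}{9} \approx 14320.0$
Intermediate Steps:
$x = 60$ ($x = \left(-6\right) \left(-10\right) = 60$)
$W{\left(u \right)} = - \frac{20}{3}$ ($W{\left(u \right)} = \left(- \frac{1}{9}\right) 60 = - \frac{20}{3}$)
$\left(W{\left(-9 \right)} - 113\right)^{2} = \left(- \frac{20}{3} - 113\right)^{2} = \left(- \frac{359}{3}\right)^{2} = \frac{128881}{9}$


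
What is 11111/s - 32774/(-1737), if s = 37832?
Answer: 1259205775/65714184 ≈ 19.162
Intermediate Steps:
11111/s - 32774/(-1737) = 11111/37832 - 32774/(-1737) = 11111*(1/37832) - 32774*(-1/1737) = 11111/37832 + 32774/1737 = 1259205775/65714184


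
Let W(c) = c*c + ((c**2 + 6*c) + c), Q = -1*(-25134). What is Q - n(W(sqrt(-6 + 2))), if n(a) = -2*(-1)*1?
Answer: 25132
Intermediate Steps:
Q = 25134
W(c) = 2*c**2 + 7*c (W(c) = c**2 + (c**2 + 7*c) = 2*c**2 + 7*c)
n(a) = 2 (n(a) = 2*1 = 2)
Q - n(W(sqrt(-6 + 2))) = 25134 - 1*2 = 25134 - 2 = 25132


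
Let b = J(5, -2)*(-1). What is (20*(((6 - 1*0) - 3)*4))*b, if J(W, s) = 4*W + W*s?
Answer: -2400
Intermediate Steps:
b = -10 (b = (5*(4 - 2))*(-1) = (5*2)*(-1) = 10*(-1) = -10)
(20*(((6 - 1*0) - 3)*4))*b = (20*(((6 - 1*0) - 3)*4))*(-10) = (20*(((6 + 0) - 3)*4))*(-10) = (20*((6 - 3)*4))*(-10) = (20*(3*4))*(-10) = (20*12)*(-10) = 240*(-10) = -2400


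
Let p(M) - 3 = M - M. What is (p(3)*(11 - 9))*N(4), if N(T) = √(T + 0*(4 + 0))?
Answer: 12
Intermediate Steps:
p(M) = 3 (p(M) = 3 + (M - M) = 3 + 0 = 3)
N(T) = √T (N(T) = √(T + 0*4) = √(T + 0) = √T)
(p(3)*(11 - 9))*N(4) = (3*(11 - 9))*√4 = (3*2)*2 = 6*2 = 12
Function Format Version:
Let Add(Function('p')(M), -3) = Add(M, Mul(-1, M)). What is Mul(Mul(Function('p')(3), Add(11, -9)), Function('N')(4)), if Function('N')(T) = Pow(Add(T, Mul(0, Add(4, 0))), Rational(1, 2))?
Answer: 12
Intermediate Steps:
Function('p')(M) = 3 (Function('p')(M) = Add(3, Add(M, Mul(-1, M))) = Add(3, 0) = 3)
Function('N')(T) = Pow(T, Rational(1, 2)) (Function('N')(T) = Pow(Add(T, Mul(0, 4)), Rational(1, 2)) = Pow(Add(T, 0), Rational(1, 2)) = Pow(T, Rational(1, 2)))
Mul(Mul(Function('p')(3), Add(11, -9)), Function('N')(4)) = Mul(Mul(3, Add(11, -9)), Pow(4, Rational(1, 2))) = Mul(Mul(3, 2), 2) = Mul(6, 2) = 12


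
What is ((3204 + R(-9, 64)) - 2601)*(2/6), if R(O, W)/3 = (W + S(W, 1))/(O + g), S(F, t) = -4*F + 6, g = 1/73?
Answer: 72717/328 ≈ 221.70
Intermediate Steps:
g = 1/73 ≈ 0.013699
S(F, t) = 6 - 4*F
R(O, W) = 3*(6 - 3*W)/(1/73 + O) (R(O, W) = 3*((W + (6 - 4*W))/(O + 1/73)) = 3*((6 - 3*W)/(1/73 + O)) = 3*(6 - 3*W)/(1/73 + O))
((3204 + R(-9, 64)) - 2601)*(2/6) = ((3204 + 657*(2 - 1*64)/(1 + 73*(-9))) - 2601)*(2/6) = ((3204 + 657*(2 - 64)/(1 - 657)) - 2601)*(2*(⅙)) = ((3204 + 657*(-62)/(-656)) - 2601)*(⅓) = ((3204 + 657*(-1/656)*(-62)) - 2601)*(⅓) = ((3204 + 20367/328) - 2601)*(⅓) = (1071279/328 - 2601)*(⅓) = (218151/328)*(⅓) = 72717/328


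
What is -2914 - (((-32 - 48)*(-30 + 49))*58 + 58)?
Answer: 85188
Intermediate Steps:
-2914 - (((-32 - 48)*(-30 + 49))*58 + 58) = -2914 - (-80*19*58 + 58) = -2914 - (-1520*58 + 58) = -2914 - (-88160 + 58) = -2914 - 1*(-88102) = -2914 + 88102 = 85188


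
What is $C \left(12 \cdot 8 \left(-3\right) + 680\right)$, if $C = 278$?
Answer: $108976$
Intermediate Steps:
$C \left(12 \cdot 8 \left(-3\right) + 680\right) = 278 \left(12 \cdot 8 \left(-3\right) + 680\right) = 278 \left(96 \left(-3\right) + 680\right) = 278 \left(-288 + 680\right) = 278 \cdot 392 = 108976$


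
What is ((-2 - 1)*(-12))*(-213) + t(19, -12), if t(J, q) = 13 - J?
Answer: -7674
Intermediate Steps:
((-2 - 1)*(-12))*(-213) + t(19, -12) = ((-2 - 1)*(-12))*(-213) + (13 - 1*19) = -3*(-12)*(-213) + (13 - 19) = 36*(-213) - 6 = -7668 - 6 = -7674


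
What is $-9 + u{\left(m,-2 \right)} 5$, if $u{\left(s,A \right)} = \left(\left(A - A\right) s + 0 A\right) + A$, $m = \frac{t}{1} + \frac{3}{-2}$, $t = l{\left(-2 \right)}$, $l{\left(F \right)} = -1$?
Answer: $-19$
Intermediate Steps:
$t = -1$
$m = - \frac{5}{2}$ ($m = - 1^{-1} + \frac{3}{-2} = \left(-1\right) 1 + 3 \left(- \frac{1}{2}\right) = -1 - \frac{3}{2} = - \frac{5}{2} \approx -2.5$)
$u{\left(s,A \right)} = A$ ($u{\left(s,A \right)} = \left(0 s + 0\right) + A = \left(0 + 0\right) + A = 0 + A = A$)
$-9 + u{\left(m,-2 \right)} 5 = -9 - 10 = -19$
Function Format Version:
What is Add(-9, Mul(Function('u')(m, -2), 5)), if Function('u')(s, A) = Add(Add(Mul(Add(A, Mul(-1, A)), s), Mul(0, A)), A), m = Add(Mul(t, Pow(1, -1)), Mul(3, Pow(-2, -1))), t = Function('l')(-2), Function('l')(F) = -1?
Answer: -19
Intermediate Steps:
t = -1
m = Rational(-5, 2) (m = Add(Mul(-1, Pow(1, -1)), Mul(3, Pow(-2, -1))) = Add(Mul(-1, 1), Mul(3, Rational(-1, 2))) = Add(-1, Rational(-3, 2)) = Rational(-5, 2) ≈ -2.5000)
Function('u')(s, A) = A (Function('u')(s, A) = Add(Add(Mul(0, s), 0), A) = Add(Add(0, 0), A) = Add(0, A) = A)
Add(-9, Mul(Function('u')(m, -2), 5)) = Add(-9, Mul(-2, 5)) = Add(-9, -10) = -19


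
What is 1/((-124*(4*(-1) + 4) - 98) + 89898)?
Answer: 1/89800 ≈ 1.1136e-5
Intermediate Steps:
1/((-124*(4*(-1) + 4) - 98) + 89898) = 1/((-124*(-4 + 4) - 98) + 89898) = 1/((-124*0 - 98) + 89898) = 1/((0 - 98) + 89898) = 1/(-98 + 89898) = 1/89800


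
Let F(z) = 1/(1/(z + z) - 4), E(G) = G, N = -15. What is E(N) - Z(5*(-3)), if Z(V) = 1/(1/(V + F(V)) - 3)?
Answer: -82995/5656 ≈ -14.674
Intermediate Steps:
F(z) = 1/(-4 + 1/(2*z)) (F(z) = 1/(1/(2*z) - 4) = 1/(-4 + 1/(2*z)))
Z(V) = 1/(-3 + 1/(V - 2*V/(-1 + 8*V))) (Z(V) = 1/(1/(V - 2*V/(-1 + 8*V)) - 3) = 1/(-3 + 1/(V - 2*V/(-1 + 8*V))))
E(N) - Z(5*(-3)) = -15 - 5*(-3)*(3 - 40*(-3))/(1 - 85*(-3) + 24*(5*(-3))**2) = -15 - (-15)*(3 - 8*(-15))/(1 - 17*(-15) + 24*(-15)**2) = -15 - (-15)*(3 + 120)/(1 + 255 + 24*225) = -15 - (-15)*123/(1 + 255 + 5400) = -15 - (-15)*123/5656 = -15 - 1*(-1845/5656) = -15 + 1845/5656 = -82995/5656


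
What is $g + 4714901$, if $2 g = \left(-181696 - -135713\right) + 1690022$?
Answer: $\frac{11073841}{2} \approx 5.5369 \cdot 10^{6}$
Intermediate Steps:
$g = \frac{1644039}{2}$ ($g = \frac{\left(-181696 - -135713\right) + 1690022}{2} = \frac{\left(-181696 + 135713\right) + 1690022}{2} = \frac{-45983 + 1690022}{2} = \frac{1}{2} \cdot 1644039 = \frac{1644039}{2} \approx 8.2202 \cdot 10^{5}$)
$g + 4714901 = \frac{1644039}{2} + 4714901 = \frac{11073841}{2}$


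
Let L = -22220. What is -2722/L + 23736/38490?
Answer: 2107279/2850826 ≈ 0.73918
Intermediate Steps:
-2722/L + 23736/38490 = -2722/(-22220) + 23736/38490 = -2722*(-1/22220) + 23736*(1/38490) = 1361/11110 + 3956/6415 = 2107279/2850826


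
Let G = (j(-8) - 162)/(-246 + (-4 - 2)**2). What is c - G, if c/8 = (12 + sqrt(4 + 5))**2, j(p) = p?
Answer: 37783/21 ≈ 1799.2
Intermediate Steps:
G = 17/21 (G = (-8 - 162)/(-246 + (-4 - 2)**2) = -170/(-246 + (-6)**2) = -170/(-246 + 36) = -170/(-210) = -170*(-1/210) = 17/21 ≈ 0.80952)
c = 1800 (c = 8*(12 + sqrt(4 + 5))**2 = 8*(12 + sqrt(9))**2 = 8*(12 + 3)**2 = 8*15**2 = 8*225 = 1800)
c - G = 1800 - 1*17/21 = 1800 - 17/21 = 37783/21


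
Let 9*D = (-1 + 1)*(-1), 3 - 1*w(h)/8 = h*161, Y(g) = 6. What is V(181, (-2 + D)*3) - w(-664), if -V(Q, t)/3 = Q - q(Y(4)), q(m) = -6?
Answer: -855817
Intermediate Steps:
w(h) = 24 - 1288*h (w(h) = 24 - 8*h*161 = 24 - 1288*h)
D = 0 (D = ((-1 + 1)*(-1))/9 = (0*(-1))/9 = (⅑)*0 = 0)
V(Q, t) = -18 - 3*Q (V(Q, t) = -3*(Q - 1*(-6)) = -3*(Q + 6) = -3*(6 + Q) = -18 - 3*Q)
V(181, (-2 + D)*3) - w(-664) = (-18 - 3*181) - (24 - 1288*(-664)) = (-18 - 543) - (24 + 855232) = -561 - 1*855256 = -561 - 855256 = -855817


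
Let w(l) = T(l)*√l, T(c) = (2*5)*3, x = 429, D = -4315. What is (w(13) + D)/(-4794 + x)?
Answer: 863/873 - 2*√13/291 ≈ 0.96377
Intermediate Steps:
T(c) = 30 (T(c) = 10*3 = 30)
w(l) = 30*√l
(w(13) + D)/(-4794 + x) = (30*√13 - 4315)/(-4794 + 429) = (-4315 + 30*√13)/(-4365) = (-4315 + 30*√13)*(-1/4365) = 863/873 - 2*√13/291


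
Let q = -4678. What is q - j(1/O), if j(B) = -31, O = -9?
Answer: -4647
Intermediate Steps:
q - j(1/O) = -4678 - 1*(-31) = -4678 + 31 = -4647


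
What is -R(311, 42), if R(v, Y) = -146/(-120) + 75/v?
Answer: -27203/18660 ≈ -1.4578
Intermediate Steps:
R(v, Y) = 73/60 + 75/v (R(v, Y) = -146*(-1/120) + 75/v = 73/60 + 75/v)
-R(311, 42) = -(73/60 + 75/311) = -1*27203/18660 = -27203/18660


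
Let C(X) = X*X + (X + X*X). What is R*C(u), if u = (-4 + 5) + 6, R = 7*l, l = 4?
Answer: 2940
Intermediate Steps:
R = 28 (R = 7*4 = 28)
u = 7 (u = 1 + 6 = 7)
C(X) = X + 2*X² (C(X) = X² + (X + X²) = X + 2*X²)
R*C(u) = 28*(7*(1 + 2*7)) = 28*(7*(1 + 14)) = 28*(7*15) = 28*105 = 2940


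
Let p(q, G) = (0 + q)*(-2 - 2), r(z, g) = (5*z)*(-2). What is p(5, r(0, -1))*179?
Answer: -3580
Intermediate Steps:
r(z, g) = -10*z
p(q, G) = -4*q (p(q, G) = q*(-4) = -4*q)
p(5, r(0, -1))*179 = -4*5*179 = -20*179 = -3580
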